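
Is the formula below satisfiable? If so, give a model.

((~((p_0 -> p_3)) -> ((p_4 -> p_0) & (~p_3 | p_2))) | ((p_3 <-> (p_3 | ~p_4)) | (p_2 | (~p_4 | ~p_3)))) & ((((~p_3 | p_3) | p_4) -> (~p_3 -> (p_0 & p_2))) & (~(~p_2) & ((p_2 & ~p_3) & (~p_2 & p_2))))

Unsatisfiable — no assignment works.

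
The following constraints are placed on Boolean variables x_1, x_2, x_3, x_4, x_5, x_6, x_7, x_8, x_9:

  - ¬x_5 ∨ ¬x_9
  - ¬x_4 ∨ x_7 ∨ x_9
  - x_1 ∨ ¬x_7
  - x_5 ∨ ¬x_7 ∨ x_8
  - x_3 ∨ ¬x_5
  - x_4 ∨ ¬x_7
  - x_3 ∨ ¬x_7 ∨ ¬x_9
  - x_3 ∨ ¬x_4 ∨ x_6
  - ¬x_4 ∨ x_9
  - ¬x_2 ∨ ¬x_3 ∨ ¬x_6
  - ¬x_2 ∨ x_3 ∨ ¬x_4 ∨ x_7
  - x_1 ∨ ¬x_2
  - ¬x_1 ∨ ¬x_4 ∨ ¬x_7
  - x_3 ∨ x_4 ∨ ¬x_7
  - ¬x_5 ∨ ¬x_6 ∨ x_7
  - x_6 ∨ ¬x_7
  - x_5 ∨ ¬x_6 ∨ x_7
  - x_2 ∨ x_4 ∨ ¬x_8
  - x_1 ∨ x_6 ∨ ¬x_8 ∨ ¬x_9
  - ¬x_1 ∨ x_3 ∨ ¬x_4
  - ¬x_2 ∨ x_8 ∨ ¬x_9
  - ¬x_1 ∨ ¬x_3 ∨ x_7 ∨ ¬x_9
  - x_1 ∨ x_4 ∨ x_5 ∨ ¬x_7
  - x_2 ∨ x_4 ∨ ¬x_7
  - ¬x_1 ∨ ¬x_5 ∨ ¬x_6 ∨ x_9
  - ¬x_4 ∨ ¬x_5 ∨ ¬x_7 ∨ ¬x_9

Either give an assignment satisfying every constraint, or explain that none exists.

x_1 = True, x_2 = True, x_3 = False, x_4 = False, x_5 = False, x_6 = False, x_7 = False, x_8 = True, x_9 = False

Set x_1 = True.
Set x_2 = True.
Set x_3 = False.
  then (x_3 ∨ ¬x_5) forces x_5 = False.
  then (¬x_1 ∨ x_3 ∨ ¬x_4) forces x_4 = False.
  then (x_4 ∨ ¬x_7) forces x_7 = False.
  then (x_5 ∨ ¬x_6 ∨ x_7) forces x_6 = False.
Set x_8 = True.
Set x_9 = False.
All clauses satisfied.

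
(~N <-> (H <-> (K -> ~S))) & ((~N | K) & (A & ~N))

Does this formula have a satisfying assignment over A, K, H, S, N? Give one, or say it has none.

A: True; K: True; H: False; S: True; N: False

  ~N <-> (H <-> (K -> ~S)) = True
    ~N = True
    H <-> (K -> ~S) = True
      K -> ~S = False
        ~S = False
  (~N | K) & (A & ~N) = True
    ~N | K = True
      ~N = True
    A & ~N = True
      ~N = True
Both conjuncts True, so the formula holds.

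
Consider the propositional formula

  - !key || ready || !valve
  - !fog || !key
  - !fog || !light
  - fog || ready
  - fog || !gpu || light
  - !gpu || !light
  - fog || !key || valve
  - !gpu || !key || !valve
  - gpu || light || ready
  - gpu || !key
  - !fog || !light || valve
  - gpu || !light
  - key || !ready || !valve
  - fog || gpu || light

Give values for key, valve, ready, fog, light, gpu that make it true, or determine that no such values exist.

Set key = False.
Set valve = False.
Set ready = True.
Set fog = True.
  then (!fog || !light) forces light = False.
Set gpu = True.
All clauses satisfied.

key: False, valve: False, ready: True, fog: True, light: False, gpu: True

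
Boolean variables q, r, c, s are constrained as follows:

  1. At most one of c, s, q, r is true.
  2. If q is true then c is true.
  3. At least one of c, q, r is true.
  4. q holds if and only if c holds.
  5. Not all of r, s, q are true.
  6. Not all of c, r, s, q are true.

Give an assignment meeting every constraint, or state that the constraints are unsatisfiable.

q: False; r: True; c: False; s: False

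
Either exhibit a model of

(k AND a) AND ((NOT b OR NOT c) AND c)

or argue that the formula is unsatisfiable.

k=T, a=T, c=T, b=F

  k AND a = True
  (NOT b OR NOT c) AND c = True
    NOT b OR NOT c = True
      NOT b = True
      NOT c = False
Both conjuncts True, so the formula holds.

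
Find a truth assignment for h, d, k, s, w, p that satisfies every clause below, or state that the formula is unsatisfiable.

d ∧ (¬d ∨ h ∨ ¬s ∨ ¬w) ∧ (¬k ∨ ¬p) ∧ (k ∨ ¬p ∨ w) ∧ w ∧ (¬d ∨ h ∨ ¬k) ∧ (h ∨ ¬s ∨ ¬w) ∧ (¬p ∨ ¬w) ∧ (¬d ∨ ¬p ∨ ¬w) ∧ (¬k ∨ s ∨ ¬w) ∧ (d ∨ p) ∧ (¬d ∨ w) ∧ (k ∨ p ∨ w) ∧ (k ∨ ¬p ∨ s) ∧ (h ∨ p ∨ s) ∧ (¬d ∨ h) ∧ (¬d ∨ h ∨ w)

h: True; d: True; k: True; s: True; w: True; p: False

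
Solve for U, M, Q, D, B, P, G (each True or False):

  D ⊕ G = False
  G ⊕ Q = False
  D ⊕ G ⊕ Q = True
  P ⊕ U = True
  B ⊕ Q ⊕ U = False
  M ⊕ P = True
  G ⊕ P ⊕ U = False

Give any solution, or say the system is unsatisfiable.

U: True, M: True, Q: True, D: True, B: False, P: False, G: True

D ⊕ G = T ⊕ T = False ✓
G ⊕ Q = T ⊕ T = False ✓
D ⊕ G ⊕ Q = T ⊕ T ⊕ T = True ✓
P ⊕ U = F ⊕ T = True ✓
B ⊕ Q ⊕ U = F ⊕ T ⊕ T = False ✓
M ⊕ P = T ⊕ F = True ✓
G ⊕ P ⊕ U = T ⊕ F ⊕ T = False ✓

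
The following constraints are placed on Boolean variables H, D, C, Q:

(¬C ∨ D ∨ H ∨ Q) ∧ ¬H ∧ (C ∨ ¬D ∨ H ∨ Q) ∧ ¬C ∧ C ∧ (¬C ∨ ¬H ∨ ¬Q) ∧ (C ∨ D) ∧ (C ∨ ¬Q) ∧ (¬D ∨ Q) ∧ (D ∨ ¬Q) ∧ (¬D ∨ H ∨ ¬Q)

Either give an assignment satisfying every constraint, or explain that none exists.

Case C = True:
  Clause (¬C) is falsified — contradiction.
Case C = False:
  Clause (C) is falsified — contradiction.
Both cases fail, so the formula is unsatisfiable.

Unsatisfiable — no assignment works.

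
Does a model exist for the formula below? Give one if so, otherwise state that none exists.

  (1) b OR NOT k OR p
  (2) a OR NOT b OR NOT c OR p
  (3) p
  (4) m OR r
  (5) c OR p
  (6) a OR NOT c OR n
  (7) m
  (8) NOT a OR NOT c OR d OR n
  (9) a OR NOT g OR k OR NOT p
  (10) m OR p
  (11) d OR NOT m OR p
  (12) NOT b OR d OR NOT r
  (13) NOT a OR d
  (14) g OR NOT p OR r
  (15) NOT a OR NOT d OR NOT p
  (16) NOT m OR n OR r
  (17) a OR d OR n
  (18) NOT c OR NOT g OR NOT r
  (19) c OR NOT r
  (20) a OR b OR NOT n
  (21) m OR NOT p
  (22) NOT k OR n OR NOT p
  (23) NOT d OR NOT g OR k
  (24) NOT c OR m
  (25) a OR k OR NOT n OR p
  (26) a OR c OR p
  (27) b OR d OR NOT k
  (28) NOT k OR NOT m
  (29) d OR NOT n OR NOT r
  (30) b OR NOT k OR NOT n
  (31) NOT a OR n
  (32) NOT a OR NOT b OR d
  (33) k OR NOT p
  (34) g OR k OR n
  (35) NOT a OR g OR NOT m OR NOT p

Case m = True:
  (p) forces p = True.
  (NOT k OR NOT m) forces k = False.
  Clause (k OR NOT p) is falsified — contradiction.
Case m = False:
  Clause (m) is falsified — contradiction.
Both cases fail, so the formula is unsatisfiable.

Unsatisfiable — no assignment works.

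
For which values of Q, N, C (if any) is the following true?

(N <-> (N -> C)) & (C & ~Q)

Q=F, N=T, C=T

  N <-> (N -> C) = True
    N -> C = True
  C & ~Q = True
    ~Q = True
Both conjuncts True, so the formula holds.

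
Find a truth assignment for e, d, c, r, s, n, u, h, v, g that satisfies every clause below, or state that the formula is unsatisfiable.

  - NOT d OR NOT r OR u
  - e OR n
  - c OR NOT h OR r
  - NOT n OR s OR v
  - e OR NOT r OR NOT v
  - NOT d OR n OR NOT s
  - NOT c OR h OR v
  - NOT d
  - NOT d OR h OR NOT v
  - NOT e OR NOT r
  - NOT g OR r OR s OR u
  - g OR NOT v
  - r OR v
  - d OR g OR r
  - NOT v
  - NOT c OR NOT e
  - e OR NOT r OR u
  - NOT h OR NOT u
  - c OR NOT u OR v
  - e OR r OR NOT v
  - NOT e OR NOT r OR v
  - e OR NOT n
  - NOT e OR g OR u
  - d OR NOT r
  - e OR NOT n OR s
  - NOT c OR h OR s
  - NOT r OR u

Unsatisfiable — no assignment works.

Case d = True:
  Clause (NOT d) is falsified — contradiction.
Case d = False:
  (NOT v) forces v = False.
  (r OR v) forces r = True.
  Clause (d OR NOT r) is falsified — contradiction.
Both cases fail, so the formula is unsatisfiable.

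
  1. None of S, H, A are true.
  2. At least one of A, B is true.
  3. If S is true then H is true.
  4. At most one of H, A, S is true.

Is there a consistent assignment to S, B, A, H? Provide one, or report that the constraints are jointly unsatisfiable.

S = False, B = True, A = False, H = False

  (1) {S, H, A}: 0 true — none ✓
  (2) {A, B}: 1 true — at least one ✓
  (3) S=F ⇒ H: vacuous ✓
  (4) {H, A, S}: 0 true — at most one ✓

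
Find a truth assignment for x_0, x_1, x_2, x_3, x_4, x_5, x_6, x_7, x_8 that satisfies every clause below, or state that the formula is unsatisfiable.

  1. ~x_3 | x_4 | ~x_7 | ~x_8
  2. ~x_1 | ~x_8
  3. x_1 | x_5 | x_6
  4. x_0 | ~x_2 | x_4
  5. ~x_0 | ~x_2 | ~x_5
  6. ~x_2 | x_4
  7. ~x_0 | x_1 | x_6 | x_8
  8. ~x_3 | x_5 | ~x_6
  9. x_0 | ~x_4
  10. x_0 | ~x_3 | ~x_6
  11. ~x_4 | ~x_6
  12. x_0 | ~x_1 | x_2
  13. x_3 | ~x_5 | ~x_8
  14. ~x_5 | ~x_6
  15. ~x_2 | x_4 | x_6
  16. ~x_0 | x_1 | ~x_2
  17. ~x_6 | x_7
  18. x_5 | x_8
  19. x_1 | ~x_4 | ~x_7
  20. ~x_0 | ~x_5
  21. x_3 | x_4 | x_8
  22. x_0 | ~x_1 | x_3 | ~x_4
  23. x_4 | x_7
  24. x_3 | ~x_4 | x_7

Set x_0 = True.
  then (~x_0 | ~x_5) forces x_5 = False.
  then (x_5 | x_8) forces x_8 = True.
  then (~x_1 | ~x_8) forces x_1 = False.
  then (x_1 | x_5 | x_6) forces x_6 = True.
  then (~x_3 | x_5 | ~x_6) forces x_3 = False.
  then (~x_4 | ~x_6) forces x_4 = False.
  then (~x_0 | x_1 | ~x_2) forces x_2 = False.
  then (~x_6 | x_7) forces x_7 = True.
All clauses satisfied.

x_0 = True, x_1 = False, x_2 = False, x_3 = False, x_4 = False, x_5 = False, x_6 = True, x_7 = True, x_8 = True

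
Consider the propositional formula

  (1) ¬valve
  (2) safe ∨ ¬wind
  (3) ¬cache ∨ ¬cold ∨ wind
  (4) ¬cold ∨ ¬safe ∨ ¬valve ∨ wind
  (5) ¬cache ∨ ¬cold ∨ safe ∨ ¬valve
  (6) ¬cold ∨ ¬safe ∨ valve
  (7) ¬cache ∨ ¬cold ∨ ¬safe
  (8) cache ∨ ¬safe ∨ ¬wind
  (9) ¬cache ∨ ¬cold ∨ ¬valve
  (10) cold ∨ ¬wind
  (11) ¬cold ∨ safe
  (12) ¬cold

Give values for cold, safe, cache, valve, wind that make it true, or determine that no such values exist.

cold = False, safe = False, cache = False, valve = False, wind = False

Unit clause (¬valve) forces valve = False.
Unit clause (¬cold) forces cold = False.
In (cold ∨ ¬wind) only ¬wind is left, so wind = False.
Set safe = False.
Set cache = False.
All clauses satisfied.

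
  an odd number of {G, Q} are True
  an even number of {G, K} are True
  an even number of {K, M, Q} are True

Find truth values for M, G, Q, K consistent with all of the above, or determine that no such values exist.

M = True, G = False, Q = True, K = False

{G, Q}: 1 true → odd ✓
{G, K}: 0 true → even ✓
{K, M, Q}: 2 true → even ✓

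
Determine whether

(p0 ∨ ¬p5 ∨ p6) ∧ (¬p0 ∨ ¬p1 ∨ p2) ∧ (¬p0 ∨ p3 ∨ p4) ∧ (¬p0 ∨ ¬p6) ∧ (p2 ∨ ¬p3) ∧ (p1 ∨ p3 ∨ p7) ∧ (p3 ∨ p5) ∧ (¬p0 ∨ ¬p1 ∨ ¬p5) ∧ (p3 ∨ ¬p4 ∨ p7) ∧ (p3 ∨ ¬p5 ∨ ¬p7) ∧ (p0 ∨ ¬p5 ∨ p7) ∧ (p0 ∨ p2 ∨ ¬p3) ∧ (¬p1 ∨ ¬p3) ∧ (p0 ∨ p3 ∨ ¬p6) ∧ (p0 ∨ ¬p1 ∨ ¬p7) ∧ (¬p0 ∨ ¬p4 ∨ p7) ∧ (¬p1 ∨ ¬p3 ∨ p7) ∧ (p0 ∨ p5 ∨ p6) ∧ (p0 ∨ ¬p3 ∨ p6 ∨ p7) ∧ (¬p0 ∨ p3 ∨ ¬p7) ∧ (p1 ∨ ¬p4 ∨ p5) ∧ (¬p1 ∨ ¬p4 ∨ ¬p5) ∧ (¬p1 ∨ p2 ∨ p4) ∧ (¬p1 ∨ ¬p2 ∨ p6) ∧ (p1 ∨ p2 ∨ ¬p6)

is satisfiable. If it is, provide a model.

p0 = True, p1 = False, p2 = True, p3 = True, p4 = False, p5 = True, p6 = False, p7 = True

Set p0 = True.
  then (¬p0 ∨ ¬p6) forces p6 = False.
Set p1 = False.
Try p2 = False:
  (p2 ∨ ¬p3) forces p3 = False.
  (¬p0 ∨ p3 ∨ p4) forces p4 = True.
  (p1 ∨ p3 ∨ p7) forces p7 = True.
  clause (¬p0 ∨ p3 ∨ ¬p7) is falsified — backtrack.
So p2 = True.
Set p3 = True.
Set p4 = False.
Set p5 = True.
Set p7 = True.
All clauses satisfied.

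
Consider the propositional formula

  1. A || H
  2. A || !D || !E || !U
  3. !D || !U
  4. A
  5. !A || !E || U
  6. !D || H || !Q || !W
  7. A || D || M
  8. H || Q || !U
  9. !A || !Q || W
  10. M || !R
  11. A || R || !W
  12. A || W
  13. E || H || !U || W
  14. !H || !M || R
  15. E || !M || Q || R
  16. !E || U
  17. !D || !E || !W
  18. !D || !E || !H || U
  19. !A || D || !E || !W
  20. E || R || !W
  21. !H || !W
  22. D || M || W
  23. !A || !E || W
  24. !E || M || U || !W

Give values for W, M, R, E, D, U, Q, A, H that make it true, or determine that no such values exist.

W = True; M = True; R = True; E = False; D = False; U = False; Q = True; A = True; H = False

Unit clause (A) forces A = True.
Set W = True.
  then (!H || !W) forces H = False.
Set M = True.
Try R = False:
  (E || R || !W) forces E = True.
  (!A || !E || U) forces U = True.
  (!D || !U) forces D = False.
  clause (!A || D || !E || !W) is falsified — backtrack.
So R = True.
Set E = False.
Set D = False.
Set U = False.
Set Q = True.
All clauses satisfied.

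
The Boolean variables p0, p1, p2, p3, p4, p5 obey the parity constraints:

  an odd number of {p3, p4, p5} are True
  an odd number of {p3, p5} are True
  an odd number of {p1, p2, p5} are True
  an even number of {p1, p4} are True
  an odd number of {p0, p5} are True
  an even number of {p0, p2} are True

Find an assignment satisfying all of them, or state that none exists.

p0: True, p1: False, p2: True, p3: True, p4: False, p5: False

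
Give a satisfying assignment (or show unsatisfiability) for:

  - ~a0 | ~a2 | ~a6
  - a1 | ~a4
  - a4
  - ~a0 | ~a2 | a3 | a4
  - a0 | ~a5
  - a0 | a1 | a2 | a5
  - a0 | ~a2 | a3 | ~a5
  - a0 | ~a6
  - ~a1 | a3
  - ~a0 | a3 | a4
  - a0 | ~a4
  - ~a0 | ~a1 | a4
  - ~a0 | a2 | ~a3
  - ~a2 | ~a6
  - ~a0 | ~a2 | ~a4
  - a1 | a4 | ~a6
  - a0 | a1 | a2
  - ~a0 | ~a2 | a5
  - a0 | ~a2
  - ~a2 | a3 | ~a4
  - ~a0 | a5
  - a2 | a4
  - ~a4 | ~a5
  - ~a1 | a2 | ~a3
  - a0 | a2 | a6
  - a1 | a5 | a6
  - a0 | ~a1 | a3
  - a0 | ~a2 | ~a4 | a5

Case a4 = True:
  (a1 | ~a4) forces a1 = True.
  (~a1 | a3) forces a3 = True.
  (a0 | ~a4) forces a0 = True.
  (~a0 | a2 | ~a3) forces a2 = True.
  Clause (~a0 | ~a2 | ~a4) is falsified — contradiction.
Case a4 = False:
  Clause (a4) is falsified — contradiction.
Both cases fail, so the formula is unsatisfiable.

UNSATISFIABLE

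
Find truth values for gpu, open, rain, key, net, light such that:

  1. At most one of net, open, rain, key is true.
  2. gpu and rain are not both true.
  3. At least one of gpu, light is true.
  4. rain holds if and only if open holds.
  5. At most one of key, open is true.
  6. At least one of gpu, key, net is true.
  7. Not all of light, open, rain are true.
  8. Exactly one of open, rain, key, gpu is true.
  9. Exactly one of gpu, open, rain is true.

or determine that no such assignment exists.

gpu = True, open = False, rain = False, key = False, net = True, light = False

  (1) {net, open, rain, key}: 1 true — at most one ✓
  (2) gpu=T, rain=F — not both ✓
  (3) {gpu, light}: 1 true — at least one ✓
  (4) rain=F, open=F — same ✓
  (5) {key, open}: 0 true — at most one ✓
  (6) {gpu, key, net}: 2 true — at least one ✓
  (7) {light, open, rain}: 0/3 true — not all ✓
  (8) {open, rain, key, gpu}: 1 true — exactly one ✓
  (9) {gpu, open, rain}: 1 true — exactly one ✓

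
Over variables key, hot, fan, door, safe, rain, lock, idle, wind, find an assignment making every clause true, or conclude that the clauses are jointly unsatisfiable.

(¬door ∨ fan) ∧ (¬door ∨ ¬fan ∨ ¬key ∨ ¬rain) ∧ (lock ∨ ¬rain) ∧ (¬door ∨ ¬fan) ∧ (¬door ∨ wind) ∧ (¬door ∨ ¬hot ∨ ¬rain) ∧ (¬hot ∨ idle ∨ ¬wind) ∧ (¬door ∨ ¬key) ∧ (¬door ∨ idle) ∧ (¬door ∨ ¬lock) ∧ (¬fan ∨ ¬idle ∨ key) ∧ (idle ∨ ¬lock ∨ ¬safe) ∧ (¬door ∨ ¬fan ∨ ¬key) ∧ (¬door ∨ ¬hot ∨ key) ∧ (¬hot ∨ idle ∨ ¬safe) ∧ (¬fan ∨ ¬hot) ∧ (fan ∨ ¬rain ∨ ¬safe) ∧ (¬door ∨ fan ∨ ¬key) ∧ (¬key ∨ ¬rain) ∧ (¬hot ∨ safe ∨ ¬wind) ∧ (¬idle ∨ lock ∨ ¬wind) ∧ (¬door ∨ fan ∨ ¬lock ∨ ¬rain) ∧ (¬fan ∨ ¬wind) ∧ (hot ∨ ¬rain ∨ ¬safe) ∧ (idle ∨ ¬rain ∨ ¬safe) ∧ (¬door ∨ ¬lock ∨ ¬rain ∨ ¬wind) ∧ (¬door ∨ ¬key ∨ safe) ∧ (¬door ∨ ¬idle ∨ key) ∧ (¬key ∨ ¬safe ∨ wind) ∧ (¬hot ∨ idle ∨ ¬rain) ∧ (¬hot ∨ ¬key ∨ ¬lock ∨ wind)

Set key = True.
  then (¬door ∨ ¬key) forces door = False.
  then (¬key ∨ ¬rain) forces rain = False.
Set hot = False.
Set fan = False.
Set safe = False.
Set lock = True.
Set idle = False.
Set wind = False.
All clauses satisfied.

key: True, hot: False, fan: False, door: False, safe: False, rain: False, lock: True, idle: False, wind: False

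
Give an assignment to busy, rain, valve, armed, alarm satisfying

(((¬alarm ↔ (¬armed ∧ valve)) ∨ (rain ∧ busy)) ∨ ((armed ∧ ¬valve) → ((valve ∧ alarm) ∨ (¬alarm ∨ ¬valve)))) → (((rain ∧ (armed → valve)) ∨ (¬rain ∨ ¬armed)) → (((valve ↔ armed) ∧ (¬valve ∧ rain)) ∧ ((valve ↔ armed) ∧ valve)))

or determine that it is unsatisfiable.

busy = True, rain = True, valve = False, armed = True, alarm = False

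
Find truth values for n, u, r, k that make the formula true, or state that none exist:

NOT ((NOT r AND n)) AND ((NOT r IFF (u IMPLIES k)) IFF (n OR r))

n: True; u: True; r: True; k: False

  NOT ((NOT r AND n)) = True
    NOT r AND n = False
      NOT r = False
  (NOT r IFF (u IMPLIES k)) IFF (n OR r) = True
    NOT r IFF (u IMPLIES k) = True
      NOT r = False
      u IMPLIES k = False
    n OR r = True
Both conjuncts True, so the formula holds.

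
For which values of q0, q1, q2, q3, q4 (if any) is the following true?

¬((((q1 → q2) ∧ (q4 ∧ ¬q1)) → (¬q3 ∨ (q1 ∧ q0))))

q0: False, q1: False, q2: False, q3: True, q4: True

  ¬((((q1 → q2) ∧ (q4 ∧ ¬q1)) → (¬q3 ∨ (q1 ∧ q0)))) = True
    ((q1 → q2) ∧ (q4 ∧ ¬q1)) → (¬q3 ∨ (q1 ∧ q0)) = False
      (q1 → q2) ∧ (q4 ∧ ¬q1) = True
        q1 → q2 = True
        q4 ∧ ¬q1 = True
          ¬q1 = True
      ¬q3 ∨ (q1 ∧ q0) = False
        ¬q3 = False
        q1 ∧ q0 = False
The formula evaluates to True.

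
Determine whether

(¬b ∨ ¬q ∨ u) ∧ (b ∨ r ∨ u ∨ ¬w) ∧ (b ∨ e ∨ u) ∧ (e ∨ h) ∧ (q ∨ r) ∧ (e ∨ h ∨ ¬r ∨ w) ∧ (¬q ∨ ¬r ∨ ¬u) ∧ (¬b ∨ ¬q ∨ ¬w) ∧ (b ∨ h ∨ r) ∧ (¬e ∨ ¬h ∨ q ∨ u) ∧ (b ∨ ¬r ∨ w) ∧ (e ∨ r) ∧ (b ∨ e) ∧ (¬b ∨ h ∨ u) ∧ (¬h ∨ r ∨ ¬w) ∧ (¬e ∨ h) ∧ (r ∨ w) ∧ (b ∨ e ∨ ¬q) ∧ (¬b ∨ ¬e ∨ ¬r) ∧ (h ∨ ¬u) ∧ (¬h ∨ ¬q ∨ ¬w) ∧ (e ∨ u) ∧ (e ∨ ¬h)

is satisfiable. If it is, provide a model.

Try h = False:
  (e ∨ h) forces e = True.
  clause (¬e ∨ h) is falsified — backtrack.
So h = True.
  then (e ∨ ¬h) forces e = True.
Try w = False:
  (r ∨ w) forces r = True.
  (b ∨ ¬r ∨ w) forces b = True.
  clause (¬b ∨ ¬e ∨ ¬r) is falsified — backtrack.
So w = True.
  then (¬h ∨ r ∨ ¬w) forces r = True.
  then (¬b ∨ ¬e ∨ ¬r) forces b = False.
  then (¬h ∨ ¬q ∨ ¬w) forces q = False.
  then (¬e ∨ ¬h ∨ q ∨ u) forces u = True.
All clauses satisfied.

h = True, w = True, r = True, e = True, b = False, u = True, q = False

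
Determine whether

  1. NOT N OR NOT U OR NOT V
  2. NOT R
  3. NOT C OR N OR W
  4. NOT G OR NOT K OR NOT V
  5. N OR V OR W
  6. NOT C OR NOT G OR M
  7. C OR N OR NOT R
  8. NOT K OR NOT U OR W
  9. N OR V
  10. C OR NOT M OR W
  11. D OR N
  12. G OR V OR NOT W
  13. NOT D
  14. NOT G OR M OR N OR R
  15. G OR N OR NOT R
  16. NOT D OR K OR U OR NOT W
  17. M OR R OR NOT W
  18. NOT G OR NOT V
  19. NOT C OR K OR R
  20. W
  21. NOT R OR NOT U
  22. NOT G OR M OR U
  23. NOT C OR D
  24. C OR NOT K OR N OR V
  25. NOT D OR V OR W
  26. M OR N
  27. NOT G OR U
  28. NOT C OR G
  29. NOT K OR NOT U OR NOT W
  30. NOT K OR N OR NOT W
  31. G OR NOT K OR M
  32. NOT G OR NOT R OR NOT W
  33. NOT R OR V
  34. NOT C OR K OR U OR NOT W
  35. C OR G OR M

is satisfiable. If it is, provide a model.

Unit clause (NOT R) forces R = False.
Unit clause (NOT D) forces D = False.
Unit clause (W) forces W = True.
In (NOT C OR D) only NOT C is left, so C = False.
In (D OR N) only N is left, so N = True.
In (M OR R OR NOT W) only M is left, so M = True.
Set K = False.
Set G = False.
  then (G OR V OR NOT W) forces V = True.
  then (NOT N OR NOT U OR NOT V) forces U = False.
All clauses satisfied.

K = False; G = False; R = False; C = False; M = True; U = False; D = False; V = True; N = True; W = True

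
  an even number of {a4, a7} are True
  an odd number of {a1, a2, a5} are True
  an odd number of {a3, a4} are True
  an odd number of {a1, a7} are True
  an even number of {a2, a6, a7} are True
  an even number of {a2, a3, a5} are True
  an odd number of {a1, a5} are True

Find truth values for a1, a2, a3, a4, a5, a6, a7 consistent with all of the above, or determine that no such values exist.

Adding constraints 1, 2, 3, 4, 6 mod 2: every variable appears an even number of times on the left, so the left side is 0.
But the right sides sum to 1 (mod 2). 0 ≠ 1 — the system is inconsistent.

No satisfying assignment exists.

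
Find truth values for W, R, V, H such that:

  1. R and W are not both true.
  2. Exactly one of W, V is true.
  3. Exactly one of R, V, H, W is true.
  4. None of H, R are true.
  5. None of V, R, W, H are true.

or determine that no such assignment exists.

Case W = True:
  Constraint (5) is violated (W=T) — contradiction.
Case W = False:
  (2) with W=F forces V = True.
  Constraint (5) is violated (V=T) — contradiction.
Both cases fail — unsatisfiable.

No satisfying assignment exists.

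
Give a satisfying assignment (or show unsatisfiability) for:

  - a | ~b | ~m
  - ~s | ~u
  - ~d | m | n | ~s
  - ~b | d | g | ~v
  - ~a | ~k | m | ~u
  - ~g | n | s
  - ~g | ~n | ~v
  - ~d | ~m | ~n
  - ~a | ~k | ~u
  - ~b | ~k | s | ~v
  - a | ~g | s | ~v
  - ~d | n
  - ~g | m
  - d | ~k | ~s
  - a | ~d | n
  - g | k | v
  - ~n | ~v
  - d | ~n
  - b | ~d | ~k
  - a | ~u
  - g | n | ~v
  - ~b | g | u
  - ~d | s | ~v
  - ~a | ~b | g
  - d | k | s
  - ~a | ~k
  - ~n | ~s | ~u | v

Set u = False.
Set m = True.
Set d = False.
  then (d | ~n) forces n = False.
Set k = False.
  then (d | k | s) forces s = True.
Set a = False.
  then (a | ~b | ~m) forces b = False.
Try g = False:
  (g | k | v) forces v = True.
  clause (g | n | ~v) is falsified — backtrack.
So g = True.
Set v = True.
All clauses satisfied.

u = False, m = True, d = False, k = False, a = False, g = True, s = True, b = False, n = False, v = True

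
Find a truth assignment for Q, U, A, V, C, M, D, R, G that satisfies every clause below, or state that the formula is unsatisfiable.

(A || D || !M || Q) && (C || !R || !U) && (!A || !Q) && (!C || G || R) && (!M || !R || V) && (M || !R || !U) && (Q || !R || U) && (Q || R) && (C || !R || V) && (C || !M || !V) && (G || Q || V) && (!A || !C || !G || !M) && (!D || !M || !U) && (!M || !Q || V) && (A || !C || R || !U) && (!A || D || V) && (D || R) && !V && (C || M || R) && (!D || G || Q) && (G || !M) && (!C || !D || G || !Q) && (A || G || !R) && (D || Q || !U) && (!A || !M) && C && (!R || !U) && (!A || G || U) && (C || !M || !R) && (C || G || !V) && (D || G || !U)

Unit clause (!V) forces V = False.
Unit clause (C) forces C = True.
Try Q = False:
  (Q || R) forces R = True.
  (!M || !R || V) forces M = False.
  (M || !R || !U) forces U = False.
  clause (Q || !R || U) is falsified — backtrack.
So Q = True.
  then (!A || !Q) forces A = False.
  then (!M || !Q || V) forces M = False.
Try U = True:
  (M || !R || !U) forces R = False.
  clause (A || !C || R || !U) is falsified — backtrack.
So U = False.
Set D = False.
  then (D || R) forces R = True.
  then (A || G || !R) forces G = True.
All clauses satisfied.

Q: True, U: False, A: False, V: False, C: True, M: False, D: False, R: True, G: True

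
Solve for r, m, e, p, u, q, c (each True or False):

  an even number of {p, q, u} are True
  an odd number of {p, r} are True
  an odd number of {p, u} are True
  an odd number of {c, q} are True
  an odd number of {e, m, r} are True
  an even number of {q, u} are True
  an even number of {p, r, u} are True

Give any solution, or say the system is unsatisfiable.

r=T, m=F, e=F, p=F, u=T, q=T, c=F

{p, q, u}: 2 true → even ✓
{p, r}: 1 true → odd ✓
{p, u}: 1 true → odd ✓
{c, q}: 1 true → odd ✓
{e, m, r}: 1 true → odd ✓
{q, u}: 2 true → even ✓
{p, r, u}: 2 true → even ✓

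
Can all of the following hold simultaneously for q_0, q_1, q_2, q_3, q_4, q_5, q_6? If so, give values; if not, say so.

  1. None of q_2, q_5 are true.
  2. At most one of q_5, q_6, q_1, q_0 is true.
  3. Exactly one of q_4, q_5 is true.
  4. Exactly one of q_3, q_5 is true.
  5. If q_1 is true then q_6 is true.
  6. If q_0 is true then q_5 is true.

q_0: False, q_1: False, q_2: False, q_3: True, q_4: True, q_5: False, q_6: False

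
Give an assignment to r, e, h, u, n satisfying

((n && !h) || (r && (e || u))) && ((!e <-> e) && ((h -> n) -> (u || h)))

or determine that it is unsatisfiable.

UNSATISFIABLE

The conjunct !e <-> e is unsatisfiable on its own:
  e=F: evaluates to False.
  e=T: evaluates to False.
So the whole conjunction is unsatisfiable.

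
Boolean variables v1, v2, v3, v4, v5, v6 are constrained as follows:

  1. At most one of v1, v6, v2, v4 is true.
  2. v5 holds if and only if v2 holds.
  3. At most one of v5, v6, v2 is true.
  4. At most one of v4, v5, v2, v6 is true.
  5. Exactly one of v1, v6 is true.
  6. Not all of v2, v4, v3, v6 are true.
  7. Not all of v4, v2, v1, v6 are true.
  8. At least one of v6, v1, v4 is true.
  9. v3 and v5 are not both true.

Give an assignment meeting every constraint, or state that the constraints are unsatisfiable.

v1 = True, v2 = False, v3 = True, v4 = False, v5 = False, v6 = False

  (1) {v1, v6, v2, v4}: 1 true — at most one ✓
  (2) v5=F, v2=F — same ✓
  (3) {v5, v6, v2}: 0 true — at most one ✓
  (4) {v4, v5, v2, v6}: 0 true — at most one ✓
  (5) {v1, v6}: 1 true — exactly one ✓
  (6) {v2, v4, v3, v6}: 1/4 true — not all ✓
  (7) {v4, v2, v1, v6}: 1/4 true — not all ✓
  (8) {v6, v1, v4}: 1 true — at least one ✓
  (9) v3=T, v5=F — not both ✓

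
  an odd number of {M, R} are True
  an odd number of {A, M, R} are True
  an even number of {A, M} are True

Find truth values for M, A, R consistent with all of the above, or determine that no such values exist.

M=F; A=F; R=T

{M, R}: 1 true → odd ✓
{A, M, R}: 1 true → odd ✓
{A, M}: 0 true → even ✓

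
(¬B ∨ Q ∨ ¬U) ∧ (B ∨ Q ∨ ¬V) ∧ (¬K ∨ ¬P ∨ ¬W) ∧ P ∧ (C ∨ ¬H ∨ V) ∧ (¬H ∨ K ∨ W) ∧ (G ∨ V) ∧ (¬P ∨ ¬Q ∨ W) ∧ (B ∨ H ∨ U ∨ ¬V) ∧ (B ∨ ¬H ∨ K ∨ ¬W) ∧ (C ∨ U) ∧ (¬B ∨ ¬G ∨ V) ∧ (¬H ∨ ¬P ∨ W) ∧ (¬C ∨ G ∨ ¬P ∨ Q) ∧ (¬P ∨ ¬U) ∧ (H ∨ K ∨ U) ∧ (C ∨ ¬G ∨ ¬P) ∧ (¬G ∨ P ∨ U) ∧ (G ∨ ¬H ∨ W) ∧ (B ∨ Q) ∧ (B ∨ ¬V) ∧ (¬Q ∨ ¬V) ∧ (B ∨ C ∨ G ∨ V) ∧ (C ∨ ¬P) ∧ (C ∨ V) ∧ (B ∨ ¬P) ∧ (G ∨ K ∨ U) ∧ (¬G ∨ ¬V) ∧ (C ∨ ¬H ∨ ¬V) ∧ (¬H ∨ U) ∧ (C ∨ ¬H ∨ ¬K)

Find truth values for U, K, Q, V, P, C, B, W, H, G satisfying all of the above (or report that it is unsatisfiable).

Case V = True:
  (P) forces P = True.
  (¬P ∨ ¬U) forces U = False.
  (C ∨ U) forces C = True.
  (B ∨ ¬V) forces B = True.
  (¬Q ∨ ¬V) forces Q = False.
  (¬C ∨ G ∨ ¬P ∨ Q) forces G = True.
  Clause (¬G ∨ ¬V) is falsified — contradiction.
Case V = False:
  (P) forces P = True.
  (G ∨ V) forces G = True.
  (¬B ∨ ¬G ∨ V) forces B = False.
  Clause (B ∨ ¬P) is falsified — contradiction.
Both cases fail, so the formula is unsatisfiable.

Unsatisfiable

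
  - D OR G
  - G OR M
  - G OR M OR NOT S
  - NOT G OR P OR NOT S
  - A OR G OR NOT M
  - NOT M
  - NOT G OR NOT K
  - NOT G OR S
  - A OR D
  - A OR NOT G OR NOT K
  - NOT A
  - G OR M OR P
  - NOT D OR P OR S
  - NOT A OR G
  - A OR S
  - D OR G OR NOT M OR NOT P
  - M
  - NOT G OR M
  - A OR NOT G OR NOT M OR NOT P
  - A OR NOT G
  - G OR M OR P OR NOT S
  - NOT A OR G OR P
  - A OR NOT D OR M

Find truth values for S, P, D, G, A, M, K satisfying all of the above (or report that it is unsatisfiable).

Unsatisfiable

Case M = True:
  Clause (NOT M) is falsified — contradiction.
Case M = False:
  Clause (M) is falsified — contradiction.
Both cases fail, so the formula is unsatisfiable.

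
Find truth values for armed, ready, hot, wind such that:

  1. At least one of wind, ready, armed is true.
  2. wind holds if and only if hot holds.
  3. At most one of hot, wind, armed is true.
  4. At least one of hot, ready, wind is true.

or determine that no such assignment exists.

armed=T, ready=T, hot=F, wind=F

  (1) {wind, ready, armed}: 2 true — at least one ✓
  (2) wind=F, hot=F — same ✓
  (3) {hot, wind, armed}: 1 true — at most one ✓
  (4) {hot, ready, wind}: 1 true — at least one ✓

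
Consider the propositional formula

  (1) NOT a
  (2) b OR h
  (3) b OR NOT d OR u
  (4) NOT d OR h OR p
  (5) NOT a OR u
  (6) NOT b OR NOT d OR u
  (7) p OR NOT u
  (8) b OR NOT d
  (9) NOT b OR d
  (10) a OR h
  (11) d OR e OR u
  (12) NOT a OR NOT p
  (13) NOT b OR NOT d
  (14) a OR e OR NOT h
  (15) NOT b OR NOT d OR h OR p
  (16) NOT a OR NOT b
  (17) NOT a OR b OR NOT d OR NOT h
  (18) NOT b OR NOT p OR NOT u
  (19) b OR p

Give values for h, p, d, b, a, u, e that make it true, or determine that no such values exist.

h = True, p = True, d = False, b = False, a = False, u = True, e = True

Unit clause (NOT a) forces a = False.
In (a OR h) only h is left, so h = True.
In (a OR e OR NOT h) only e is left, so e = True.
Try p = False:
  (p OR NOT u) forces u = False.
  (b OR p) forces b = True.
  (NOT b OR NOT d OR u) forces d = False.
  clause (NOT b OR d) is falsified — backtrack.
So p = True.
Set d = False.
  then (NOT b OR d) forces b = False.
Set u = True.
All clauses satisfied.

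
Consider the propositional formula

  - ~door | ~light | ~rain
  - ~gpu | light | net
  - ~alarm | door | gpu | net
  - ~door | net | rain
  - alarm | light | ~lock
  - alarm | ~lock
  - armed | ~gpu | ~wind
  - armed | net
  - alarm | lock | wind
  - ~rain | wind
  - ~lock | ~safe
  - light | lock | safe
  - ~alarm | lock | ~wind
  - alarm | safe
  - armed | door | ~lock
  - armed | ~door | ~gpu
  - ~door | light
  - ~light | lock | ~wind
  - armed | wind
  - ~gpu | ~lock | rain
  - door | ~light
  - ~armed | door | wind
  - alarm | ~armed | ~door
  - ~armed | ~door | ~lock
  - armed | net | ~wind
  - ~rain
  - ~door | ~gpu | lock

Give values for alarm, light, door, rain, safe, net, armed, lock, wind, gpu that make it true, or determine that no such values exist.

alarm: True; light: False; door: False; rain: False; safe: False; net: True; armed: True; lock: True; wind: True; gpu: False

Unit clause (~rain) forces rain = False.
Set alarm = True.
Set light = False.
  then (~door | light) forces door = False.
Try safe = True:
  (~lock | ~safe) forces lock = False.
  (~alarm | lock | ~wind) forces wind = False.
  (armed | wind) forces armed = True.
  clause (~armed | door | wind) is falsified — backtrack.
So safe = False.
  then (light | lock | safe) forces lock = True.
  then (armed | door | ~lock) forces armed = True.
  then (~gpu | ~lock | rain) forces gpu = False.
  then (~armed | door | wind) forces wind = True.
  then (~alarm | door | gpu | net) forces net = True.
All clauses satisfied.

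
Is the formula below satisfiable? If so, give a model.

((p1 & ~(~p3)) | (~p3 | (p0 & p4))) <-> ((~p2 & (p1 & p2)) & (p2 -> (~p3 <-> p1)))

p0=F; p1=F; p2=T; p3=T; p4=F

  ((p1 & ~(~p3)) | (~p3 | (p0 & p4))) <-> ((~p2 & (p1 & p2)) & (p2 -> (~p3 <-> p1))) = True
    (p1 & ~(~p3)) | (~p3 | (p0 & p4)) = False
      p1 & ~(~p3) = False
        ~(~p3) = True
          ~p3 = False
      ~p3 | (p0 & p4) = False
        ~p3 = False
        p0 & p4 = False
    (~p2 & (p1 & p2)) & (p2 -> (~p3 <-> p1)) = False
      ~p2 & (p1 & p2) = False
        ~p2 = False
        p1 & p2 = False
      p2 -> (~p3 <-> p1) = True
        ~p3 <-> p1 = True
          ~p3 = False
The formula evaluates to True.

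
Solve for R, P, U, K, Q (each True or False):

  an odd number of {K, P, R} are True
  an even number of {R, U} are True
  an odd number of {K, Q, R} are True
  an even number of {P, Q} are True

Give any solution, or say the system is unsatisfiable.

R: False, P: False, U: False, K: True, Q: False

{K, P, R}: 1 true → odd ✓
{R, U}: 0 true → even ✓
{K, Q, R}: 1 true → odd ✓
{P, Q}: 0 true → even ✓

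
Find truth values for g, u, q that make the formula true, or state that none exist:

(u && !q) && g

g: True, u: True, q: False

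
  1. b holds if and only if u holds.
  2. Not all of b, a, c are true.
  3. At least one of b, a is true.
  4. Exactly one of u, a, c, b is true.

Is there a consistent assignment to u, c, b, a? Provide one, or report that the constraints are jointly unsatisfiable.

u = False, c = False, b = False, a = True

  (1) b=F, u=F — same ✓
  (2) {b, a, c}: 1/3 true — not all ✓
  (3) {b, a}: 1 true — at least one ✓
  (4) {u, a, c, b}: 1 true — exactly one ✓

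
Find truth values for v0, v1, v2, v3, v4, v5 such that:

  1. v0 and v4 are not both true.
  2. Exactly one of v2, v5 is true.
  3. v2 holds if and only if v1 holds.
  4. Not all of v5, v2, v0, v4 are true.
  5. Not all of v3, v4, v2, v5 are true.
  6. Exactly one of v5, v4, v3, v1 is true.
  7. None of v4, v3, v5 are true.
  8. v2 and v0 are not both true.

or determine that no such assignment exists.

v0=F; v1=T; v2=T; v3=F; v4=F; v5=F

  (1) v0=F, v4=F — not both ✓
  (2) {v2, v5}: 1 true — exactly one ✓
  (3) v2=T, v1=T — same ✓
  (4) {v5, v2, v0, v4}: 1/4 true — not all ✓
  (5) {v3, v4, v2, v5}: 1/4 true — not all ✓
  (6) {v5, v4, v3, v1}: 1 true — exactly one ✓
  (7) {v4, v3, v5}: 0 true — none ✓
  (8) v2=T, v0=F — not both ✓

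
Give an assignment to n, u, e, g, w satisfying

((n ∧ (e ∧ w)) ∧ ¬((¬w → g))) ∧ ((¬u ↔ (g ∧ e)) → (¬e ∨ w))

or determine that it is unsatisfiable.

Case w = True: the conjunct ¬((¬w → g)) becomes ¬((False → g)) = False.
Case w = False: the conjunct w is False.
Both cases fail — unsatisfiable.

UNSATISFIABLE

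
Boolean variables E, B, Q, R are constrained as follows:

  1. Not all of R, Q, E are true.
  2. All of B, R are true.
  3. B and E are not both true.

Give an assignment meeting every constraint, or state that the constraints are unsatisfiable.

E=F, B=T, Q=F, R=T

  (1) {R, Q, E}: 1/3 true — not all ✓
  (2) {B, R}: all 2 true ✓
  (3) B=T, E=F — not both ✓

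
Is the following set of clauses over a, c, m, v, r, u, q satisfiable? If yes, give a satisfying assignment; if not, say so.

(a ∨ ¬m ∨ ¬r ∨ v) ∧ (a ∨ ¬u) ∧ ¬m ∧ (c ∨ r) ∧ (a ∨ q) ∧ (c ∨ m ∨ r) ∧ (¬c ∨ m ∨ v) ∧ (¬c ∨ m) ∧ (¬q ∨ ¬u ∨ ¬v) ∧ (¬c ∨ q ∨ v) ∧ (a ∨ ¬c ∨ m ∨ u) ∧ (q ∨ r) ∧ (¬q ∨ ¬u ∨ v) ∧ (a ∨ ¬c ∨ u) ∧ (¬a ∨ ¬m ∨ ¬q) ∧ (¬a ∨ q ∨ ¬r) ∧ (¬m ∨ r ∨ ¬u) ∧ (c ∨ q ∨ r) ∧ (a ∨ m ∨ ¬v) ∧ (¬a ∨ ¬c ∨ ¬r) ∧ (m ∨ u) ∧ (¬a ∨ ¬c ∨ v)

UNSATISFIABLE

Case m = True:
  Clause (¬m) is falsified — contradiction.
Case m = False:
  (¬c ∨ m) forces c = False.
  (c ∨ r) forces r = True.
  (m ∨ u) forces u = True.
  (a ∨ ¬u) forces a = True.
  (¬a ∨ q ∨ ¬r) forces q = True.
  (¬q ∨ ¬u ∨ ¬v) forces v = False.
  Clause (¬q ∨ ¬u ∨ v) is falsified — contradiction.
Both cases fail, so the formula is unsatisfiable.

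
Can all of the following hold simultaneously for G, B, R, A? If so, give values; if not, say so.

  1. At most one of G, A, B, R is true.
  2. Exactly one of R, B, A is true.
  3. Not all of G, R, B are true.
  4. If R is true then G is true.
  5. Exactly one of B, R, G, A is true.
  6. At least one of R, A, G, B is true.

G = False, B = True, R = False, A = False

  (1) {G, A, B, R}: 1 true — at most one ✓
  (2) {R, B, A}: 1 true — exactly one ✓
  (3) {G, R, B}: 1/3 true — not all ✓
  (4) R=F ⇒ G: vacuous ✓
  (5) {B, R, G, A}: 1 true — exactly one ✓
  (6) {R, A, G, B}: 1 true — at least one ✓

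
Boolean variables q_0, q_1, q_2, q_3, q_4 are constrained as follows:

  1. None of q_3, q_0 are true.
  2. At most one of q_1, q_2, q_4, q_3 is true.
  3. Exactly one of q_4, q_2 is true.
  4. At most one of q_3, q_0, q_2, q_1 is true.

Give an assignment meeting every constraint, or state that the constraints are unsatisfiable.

q_0=F, q_1=F, q_2=T, q_3=F, q_4=F

  (1) {q_3, q_0}: 0 true — none ✓
  (2) {q_1, q_2, q_4, q_3}: 1 true — at most one ✓
  (3) {q_4, q_2}: 1 true — exactly one ✓
  (4) {q_3, q_0, q_2, q_1}: 1 true — at most one ✓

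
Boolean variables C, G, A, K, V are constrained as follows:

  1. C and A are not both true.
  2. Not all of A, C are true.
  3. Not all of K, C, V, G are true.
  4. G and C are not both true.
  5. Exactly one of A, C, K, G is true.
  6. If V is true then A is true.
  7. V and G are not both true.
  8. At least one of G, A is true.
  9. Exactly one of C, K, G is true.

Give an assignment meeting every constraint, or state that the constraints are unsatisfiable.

C = False, G = True, A = False, K = False, V = False

  (1) C=F, A=F — not both ✓
  (2) {A, C}: 0/2 true — not all ✓
  (3) {K, C, V, G}: 1/4 true — not all ✓
  (4) G=T, C=F — not both ✓
  (5) {A, C, K, G}: 1 true — exactly one ✓
  (6) V=F ⇒ A: vacuous ✓
  (7) V=F, G=T — not both ✓
  (8) {G, A}: 1 true — at least one ✓
  (9) {C, K, G}: 1 true — exactly one ✓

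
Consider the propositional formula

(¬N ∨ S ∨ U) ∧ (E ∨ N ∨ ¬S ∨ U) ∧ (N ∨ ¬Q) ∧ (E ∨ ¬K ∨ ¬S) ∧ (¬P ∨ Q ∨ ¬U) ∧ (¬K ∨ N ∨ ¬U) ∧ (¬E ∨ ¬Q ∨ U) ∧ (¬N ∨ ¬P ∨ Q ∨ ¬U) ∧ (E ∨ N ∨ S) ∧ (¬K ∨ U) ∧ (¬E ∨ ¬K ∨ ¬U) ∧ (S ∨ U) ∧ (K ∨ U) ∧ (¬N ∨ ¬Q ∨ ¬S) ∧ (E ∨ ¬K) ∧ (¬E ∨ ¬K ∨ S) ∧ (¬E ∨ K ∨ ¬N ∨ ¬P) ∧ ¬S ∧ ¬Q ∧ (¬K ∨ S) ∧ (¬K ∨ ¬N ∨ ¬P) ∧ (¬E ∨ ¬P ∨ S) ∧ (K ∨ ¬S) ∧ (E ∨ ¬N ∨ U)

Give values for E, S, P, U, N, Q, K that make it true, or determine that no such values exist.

Unit clause (¬S) forces S = False.
Unit clause (¬Q) forces Q = False.
In (¬K ∨ S) only ¬K is left, so K = False.
In (S ∨ U) only U is left, so U = True.
In (¬P ∨ Q ∨ ¬U) only ¬P is left, so P = False.
Set E = False.
  then (E ∨ N ∨ S) forces N = True.
All clauses satisfied.

E=F; S=F; P=F; U=T; N=T; Q=F; K=F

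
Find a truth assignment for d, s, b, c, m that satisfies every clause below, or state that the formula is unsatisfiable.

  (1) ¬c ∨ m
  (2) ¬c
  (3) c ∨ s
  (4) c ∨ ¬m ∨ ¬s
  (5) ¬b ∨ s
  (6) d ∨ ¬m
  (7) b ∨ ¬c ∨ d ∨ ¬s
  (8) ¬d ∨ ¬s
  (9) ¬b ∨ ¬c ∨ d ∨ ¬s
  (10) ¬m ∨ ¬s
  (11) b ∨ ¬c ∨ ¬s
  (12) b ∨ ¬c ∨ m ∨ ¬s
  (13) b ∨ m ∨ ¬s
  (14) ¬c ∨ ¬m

Unit clause (¬c) forces c = False.
In (c ∨ s) only s is left, so s = True.
In (c ∨ ¬m ∨ ¬s) only ¬m is left, so m = False.
In (¬d ∨ ¬s) only ¬d is left, so d = False.
In (b ∨ m ∨ ¬s) only b is left, so b = True.
All clauses satisfied.

d = False; s = True; b = True; c = False; m = False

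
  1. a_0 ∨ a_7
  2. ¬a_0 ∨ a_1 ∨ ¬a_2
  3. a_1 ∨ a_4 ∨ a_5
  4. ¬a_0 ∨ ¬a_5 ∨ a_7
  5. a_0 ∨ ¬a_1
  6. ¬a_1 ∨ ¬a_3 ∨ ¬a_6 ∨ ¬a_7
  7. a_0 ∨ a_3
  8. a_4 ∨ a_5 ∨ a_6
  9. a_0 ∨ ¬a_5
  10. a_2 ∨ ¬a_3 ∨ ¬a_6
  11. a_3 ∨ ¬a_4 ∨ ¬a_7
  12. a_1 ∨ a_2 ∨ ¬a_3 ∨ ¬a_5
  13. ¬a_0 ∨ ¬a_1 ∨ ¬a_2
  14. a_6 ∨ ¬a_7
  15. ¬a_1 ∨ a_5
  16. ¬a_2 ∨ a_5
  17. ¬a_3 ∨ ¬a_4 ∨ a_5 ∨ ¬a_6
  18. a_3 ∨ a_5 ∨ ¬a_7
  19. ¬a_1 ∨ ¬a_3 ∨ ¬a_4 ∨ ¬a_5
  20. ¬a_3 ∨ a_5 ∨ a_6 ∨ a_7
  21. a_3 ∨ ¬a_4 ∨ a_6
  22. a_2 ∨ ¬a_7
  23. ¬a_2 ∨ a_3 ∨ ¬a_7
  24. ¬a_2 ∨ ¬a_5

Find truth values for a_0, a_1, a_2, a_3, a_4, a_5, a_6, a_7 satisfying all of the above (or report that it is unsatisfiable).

a_0: True; a_1: False; a_2: False; a_3: False; a_4: True; a_5: False; a_6: True; a_7: False

Set a_0 = True.
Try a_1 = True:
  (¬a_0 ∨ ¬a_1 ∨ ¬a_2) forces a_2 = False.
  (¬a_1 ∨ a_5) forces a_5 = True.
  (¬a_0 ∨ ¬a_5 ∨ a_7) forces a_7 = True.
  clause (a_2 ∨ ¬a_7) is falsified — backtrack.
So a_1 = False.
  then (¬a_0 ∨ a_1 ∨ ¬a_2) forces a_2 = False.
  then (a_2 ∨ ¬a_7) forces a_7 = False.
  then (¬a_0 ∨ ¬a_5 ∨ a_7) forces a_5 = False.
  then (a_1 ∨ a_4 ∨ a_5) forces a_4 = True.
Set a_3 = False.
  then (a_3 ∨ ¬a_4 ∨ a_6) forces a_6 = True.
All clauses satisfied.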